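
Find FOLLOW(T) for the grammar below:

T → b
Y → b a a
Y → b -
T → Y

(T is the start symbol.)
To compute FOLLOW(T), find every occurrence of T on a right-hand side N → α T β: add FIRST(β) \ {ε}, and if β is empty or nullable also add FOLLOW(N). Iterate to a fixed point.

T is the start symbol, so $ ∈ FOLLOW(T).
T does not occur on any right-hand side.

Taking the union: FOLLOW(T) = { $ }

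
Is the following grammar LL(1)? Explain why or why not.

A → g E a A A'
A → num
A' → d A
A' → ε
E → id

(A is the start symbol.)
Relevant sets:
  FOLLOW(A') = { $, 'd' }

For A:
  PREDICT(A → g E a A A') = { 'g' }
  PREDICT(A → num) = { 'num' }
For A':
  PREDICT(A' → d A) = { 'd' }
  PREDICT(A' → ε) = { $, 'd' }
E has a single production, so nothing to check there.

Conflict found: Predict set conflict for A': { 'd' }
The grammar is NOT LL(1).

Answer: No. Predict set conflict for A': { 'd' }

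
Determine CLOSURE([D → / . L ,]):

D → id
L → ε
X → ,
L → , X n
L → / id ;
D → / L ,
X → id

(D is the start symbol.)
To compute CLOSURE, for each item [A → α.Bβ] where B is a non-terminal, add [B → .γ] for all productions B → γ; repeat for the newly added items until nothing changes.

Start with: [D → / . L ,]
  [D → / . L ,] has the dot before L: add [L → .], [L → . , X n], [L → . / id ;]
No further items can be added.

CLOSURE = { [D → / . L ,], [L → . , X n], [L → . / id ;], [L → .] }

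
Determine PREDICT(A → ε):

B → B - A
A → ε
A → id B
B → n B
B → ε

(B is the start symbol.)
{ $, '-' }

PREDICT(A → ε) = (FIRST(RHS) \ {ε}) ∪ (FOLLOW(A) if ε ∈ FIRST(RHS), i.e. RHS ⇒* ε)
The right-hand side is ε (FIRST(ε) = { ε }), so the predict set is FOLLOW(A) = { $, '-' }
PREDICT(A → ε) = { $, '-' }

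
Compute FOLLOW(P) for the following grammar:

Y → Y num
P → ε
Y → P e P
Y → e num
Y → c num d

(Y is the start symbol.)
{ $, 'e', 'num' }

To compute FOLLOW(P), find every occurrence of P on a right-hand side N → α P β: add FIRST(β) \ {ε}, and if β is empty or nullable also add FOLLOW(N). Iterate to a fixed point.

In Y → P e P: P is followed by e P, add FIRST(e P) \ {ε} = { 'e' }
In Y → P e P: P is at the end, add FOLLOW(Y)

The FOLLOW sets referred to above (computed the same way, to a fixed point):
  FOLLOW(Y) = { $, 'num' }

Taking the union: FOLLOW(P) = { $, 'e', 'num' }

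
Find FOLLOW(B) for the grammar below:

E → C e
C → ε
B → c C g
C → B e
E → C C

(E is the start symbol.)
To compute FOLLOW(B), find every occurrence of B on a right-hand side N → α B β: add FIRST(β) \ {ε}, and if β is empty or nullable also add FOLLOW(N). Iterate to a fixed point.

In C → B e: B is followed by e, add FIRST(e) \ {ε} = { 'e' }

Taking the union: FOLLOW(B) = { 'e' }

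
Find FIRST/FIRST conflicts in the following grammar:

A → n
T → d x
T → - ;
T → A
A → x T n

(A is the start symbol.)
FIRST sets of the non-terminals at (or reachable through a nullable prefix from) the front of some alternative:
  FIRST(A) = { 'n', 'x' }

Productions for A:
  A → n: FIRST = { 'n' }
  A → x T n: FIRST = { 'x' }
Productions for T:
  T → d x: FIRST = { 'd' }
  T → - ;: FIRST = { '-' }
  T → A: FIRST = { 'n', 'x' }

All alternatives of each non-terminal have pairwise disjoint FIRST sets.

Answer: No FIRST/FIRST conflicts.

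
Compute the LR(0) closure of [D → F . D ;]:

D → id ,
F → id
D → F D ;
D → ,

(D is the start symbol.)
Start with: [D → F . D ;]
  [D → F . D ;] has the dot before D: add [D → . id ,], [D → . F D ;], [D → . ,]
  [D → . F D ;] has the dot before F: add [F → . id]
No further items can be added.

CLOSURE = { [D → . ,], [D → . F D ;], [D → . id ,], [D → F . D ;], [F → . id] }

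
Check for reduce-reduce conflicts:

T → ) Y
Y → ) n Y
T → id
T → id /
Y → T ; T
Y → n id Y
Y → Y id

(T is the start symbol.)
No reduce-reduce conflicts

A reduce-reduce conflict occurs when an LR(0) state has two complete items [A → α .] and [B → β .] — both call for a reduction, and with no lookahead the parser cannot choose between them.

Augment with T' → T and build the canonical LR(0) collection (I0 = CLOSURE({[T' → . T]}), then GOTO on every symbol after a dot until no new states appear). It has 17 states:
  I0: { [T → . ) Y], [T → . id /], [T → . id], [T' → . T] }  — shift
  I1: { [T → ) . Y], [T → . ) Y], [T → . id /], [T → . id], [Y → . ) n Y], [Y → . T ; T], [Y → . Y id], [Y → . n id Y] }  — shift
  I2: { [T' → T .] }  — accept
  I3: { [T → id . /], [T → id .] }  — shift, reduce
  I4: { [T → id / .] }  — reduce
  I5: { [T → ) . Y], [T → . ) Y], [T → . id /], [T → . id], [Y → ) . n Y], [Y → . ) n Y], [Y → . T ; T], [Y → . Y id], [Y → . n id Y] }  — shift
  I6: { [Y → T . ; T] }  — shift
  I7: { [T → ) Y .], [Y → Y . id] }  — shift, reduce
  I8: { [Y → n . id Y] }  — shift
  I9: { [T → . ) Y], [T → . id /], [T → . id], [Y → . ) n Y], [Y → . T ; T], [Y → . Y id], [Y → . n id Y], [Y → n id . Y] }  — shift
  I10: { [Y → Y . id], [Y → n id Y .] }  — shift, reduce
  I11: { [Y → Y id .] }  — reduce
  I12: { [T → . ) Y], [T → . id /], [T → . id], [Y → T ; . T] }  — shift
  I13: { [Y → T ; T .] }  — reduce
  I14: { [T → . ) Y], [T → . id /], [T → . id], [Y → ) n . Y], [Y → . ) n Y], [Y → . T ; T], [Y → . Y id], [Y → . n id Y], [Y → n . id Y] }  — shift
  I15: { [Y → ) n Y .], [Y → Y . id] }  — shift, reduce
  I16: { [T → . ) Y], [T → . id /], [T → . id], [T → id . /], [T → id .], [Y → . ) n Y], [Y → . T ; T], [Y → . Y id], [Y → . n id Y], [Y → n id . Y] }  — shift, reduce

No state contains more than one complete item.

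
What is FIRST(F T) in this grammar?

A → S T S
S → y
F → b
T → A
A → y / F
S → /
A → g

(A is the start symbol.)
{ 'b' }

FIRST sets of the non-terminals involved (from the grammar, by fixed-point iteration):
  FIRST(F) = { 'b' }

To compute FIRST(F T), process the symbols left to right:
Symbol F is a non-terminal. Add FIRST(F) \ {ε} = { 'b' }
F is not nullable (ε ∉ FIRST(F)), so stop here.
FIRST(F T) = { 'b' }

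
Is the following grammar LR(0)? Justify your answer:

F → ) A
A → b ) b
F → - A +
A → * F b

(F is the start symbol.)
Yes, the grammar is LR(0)

A grammar is LR(0) if no state in the canonical LR(0) collection has:
  - both a shift item (dot before a terminal) and a complete item (shift-reduce conflict), or
  - two or more complete items (reduce-reduce conflict; the accept item [F' → F .] counts as a complete item here).

Augment with F' → F and build the canonical LR(0) collection (I0 = CLOSURE({[F' → . F]}), then GOTO on every symbol after a dot until no new states appear). It has 13 states:
  I0: { [F → . ) A], [F → . - A +], [F' → . F] }  — shift
  I1: { [A → . * F b], [A → . b ) b], [F → ) . A] }  — shift
  I2: { [A → . * F b], [A → . b ) b], [F → - . A +] }  — shift
  I3: { [F' → F .] }  — accept
  I4: { [A → * . F b], [F → . ) A], [F → . - A +] }  — shift
  I5: { [F → - A . +] }  — shift
  I6: { [A → b . ) b] }  — shift
  I7: { [A → b ) . b] }  — shift
  I8: { [A → b ) b .] }  — reduce
  I9: { [F → - A + .] }  — reduce
  I10: { [A → * F . b] }  — shift
  I11: { [A → * F b .] }  — reduce
  I12: { [F → ) A .] }  — reduce

Every state is either a pure shift/goto state or contains exactly one complete item and nothing to shift — no conflicts. The grammar is LR(0).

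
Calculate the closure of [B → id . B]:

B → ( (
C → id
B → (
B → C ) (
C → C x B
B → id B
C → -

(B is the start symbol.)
{ [B → . ( (], [B → . (], [B → . C ) (], [B → . id B], [B → id . B], [C → . -], [C → . C x B], [C → . id] }

To compute CLOSURE, for each item [A → α.Bβ] where B is a non-terminal, add [B → .γ] for all productions B → γ; repeat for the newly added items until nothing changes.

Start with: [B → id . B]
  [B → id . B] has the dot before B: add [B → . ( (], [B → . (], [B → . C ) (], [B → . id B]
  [B → . C ) (] has the dot before C: add [C → . id], [C → . C x B], [C → . -]
No further items can be added.

CLOSURE = { [B → . ( (], [B → . (], [B → . C ) (], [B → . id B], [B → id . B], [C → . -], [C → . C x B], [C → . id] }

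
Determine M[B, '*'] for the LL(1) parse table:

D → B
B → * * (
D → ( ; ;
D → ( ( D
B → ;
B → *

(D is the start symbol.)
B → * * (, B → *

To find M[B, '*'], we find productions for B where '*' is in the predict set (PREDICT(N → α) = (FIRST(α) \ {ε}) ∪ (FOLLOW(N) if α ⇒* ε)).

B → * * (: PREDICT = { '*' }
  '*' is in predict set, so this production goes in M[B, '*']
B → ;: PREDICT = { ';' }
B → *: PREDICT = { '*' }
  '*' is in predict set, so this production goes in M[B, '*']

M[B, '*'] = B → * * (, B → *  (a multiply-defined cell — the grammar is not LL(1))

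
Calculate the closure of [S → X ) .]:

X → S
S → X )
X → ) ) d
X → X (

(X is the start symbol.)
To compute CLOSURE, for each item [A → α.Bβ] where B is a non-terminal, add [B → .γ] for all productions B → γ; repeat for the newly added items until nothing changes.

Start with: [S → X ) .]
The dot is at the end, so nothing is added.

CLOSURE = { [S → X ) .] }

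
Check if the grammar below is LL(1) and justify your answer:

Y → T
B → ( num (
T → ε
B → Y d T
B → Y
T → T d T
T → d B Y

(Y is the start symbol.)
No. Predict set conflict for B: { 'd' }

Relevant sets:
  FIRST(Y) = { 'd', ε }
  FIRST(T) = { 'd', ε }
  FOLLOW(B) = { $, 'd' }
  FOLLOW(T) = { $, 'd' }

For B:
  PREDICT(B → '(' num '(') = { '(' }
  PREDICT(B → Y d T) = { 'd' }
  PREDICT(B → Y) = { $, 'd' }
For T:
  PREDICT(T → ε) = { $, 'd' }
  PREDICT(T → T d T) = { 'd' }
  PREDICT(T → d B Y) = { 'd' }
Y has a single production, so nothing to check there.

Conflict found: Predict set conflict for B: { 'd' }
The grammar is NOT LL(1).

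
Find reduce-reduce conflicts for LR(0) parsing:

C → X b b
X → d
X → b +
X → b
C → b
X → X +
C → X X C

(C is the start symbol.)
A reduce-reduce conflict occurs when an LR(0) state has two complete items [A → α .] and [B → β .] — both call for a reduction, and with no lookahead the parser cannot choose between them.

Augment with C' → C and build the canonical LR(0) collection (I0 = CLOSURE({[C' → . C]}), then GOTO on every symbol after a dot until no new states appear). It has 11 states:
  I0: { [C → . X X C], [C → . X b b], [C → . b], [C' → . C], [X → . X +], [X → . b +], [X → . b], [X → . d] }  — shift
  I1: { [C' → C .] }  — accept
  I2: { [C → X . X C], [C → X . b b], [X → . X +], [X → . b +], [X → . b], [X → . d], [X → X . +] }  — shift
  I3: { [C → b .], [X → b . +], [X → b .] }  — shift, 2 reduces
  I4: { [X → d .] }  — reduce
  I5: { [X → b + .] }  — reduce
  I6: { [X → X + .] }  — reduce
  I7: { [C → . X X C], [C → . X b b], [C → . b], [C → X X . C], [X → . X +], [X → . b +], [X → . b], [X → . d], [X → X . +] }  — shift
  I8: { [C → X b . b], [X → b . +], [X → b .] }  — shift, reduce
  I9: { [C → X b b .] }  — reduce
  I10: { [C → X X C .] }  — reduce

I3 contains complete items [C → b .], [X → b .] — reduce-reduce conflict.

Answer: Yes — I3: [C → b .] vs [X → b .]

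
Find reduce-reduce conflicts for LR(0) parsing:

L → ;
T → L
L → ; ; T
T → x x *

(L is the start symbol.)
Augment with L' → L and build the canonical LR(0) collection (I0 = CLOSURE({[L' → . L]}), then GOTO on every symbol after a dot until no new states appear). It has 9 states:
  I0: { [L → . ; ; T], [L → . ;], [L' → . L] }  — shift
  I1: { [L → ; . ; T], [L → ; .] }  — shift, reduce
  I2: { [L' → L .] }  — accept
  I3: { [L → . ; ; T], [L → . ;], [L → ; ; . T], [T → . L], [T → . x x *] }  — shift
  I4: { [T → L .] }  — reduce
  I5: { [L → ; ; T .] }  — reduce
  I6: { [T → x . x *] }  — shift
  I7: { [T → x x . *] }  — shift
  I8: { [T → x x * .] }  — reduce

No state contains more than one complete item.

Answer: No reduce-reduce conflicts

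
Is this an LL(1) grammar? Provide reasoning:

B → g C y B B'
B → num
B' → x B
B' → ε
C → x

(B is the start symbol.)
Relevant sets:
  FOLLOW(B') = { $, 'x' }

For B:
  PREDICT(B → g C y B B') = { 'g' }
  PREDICT(B → num) = { 'num' }
For B':
  PREDICT(B' → x B) = { 'x' }
  PREDICT(B' → ε) = { $, 'x' }
C has a single production, so nothing to check there.

Conflict found: Predict set conflict for B': { 'x' }
The grammar is NOT LL(1).

Answer: No. Predict set conflict for B': { 'x' }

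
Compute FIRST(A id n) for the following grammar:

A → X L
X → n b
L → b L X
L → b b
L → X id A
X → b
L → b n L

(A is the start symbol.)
FIRST sets of the non-terminals involved (from the grammar, by fixed-point iteration):
  FIRST(A) = { 'b', 'n' }

To compute FIRST(A id n), process the symbols left to right:
Symbol A is a non-terminal. Add FIRST(A) \ {ε} = { 'b', 'n' }
A is not nullable (ε ∉ FIRST(A)), so stop here.
FIRST(A id n) = { 'b', 'n' }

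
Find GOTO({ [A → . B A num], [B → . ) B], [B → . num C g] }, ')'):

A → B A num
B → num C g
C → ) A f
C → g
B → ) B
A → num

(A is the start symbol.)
{ [B → ) . B], [B → . ) B], [B → . num C g] }

GOTO(I, ')') = CLOSURE({ [A → αX.β] : [A → α.Xβ] ∈ I, X = ')' })

Items with dot before ')', with the dot advanced:
  [B → . ) B] → [B → ) . B]
Closure of the advanced items:
  [B → ) . B] has the dot before B: add [B → . num C g], [B → . ) B]

GOTO = { [B → ) . B], [B → . ) B], [B → . num C g] }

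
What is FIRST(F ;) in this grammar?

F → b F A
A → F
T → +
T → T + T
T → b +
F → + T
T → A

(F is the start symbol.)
FIRST sets of the non-terminals involved (from the grammar, by fixed-point iteration):
  FIRST(F) = { '+', 'b' }

To compute FIRST(F ;), process the symbols left to right:
Symbol F is a non-terminal. Add FIRST(F) \ {ε} = { '+', 'b' }
F is not nullable (ε ∉ FIRST(F)), so stop here.
FIRST(F ;) = { '+', 'b' }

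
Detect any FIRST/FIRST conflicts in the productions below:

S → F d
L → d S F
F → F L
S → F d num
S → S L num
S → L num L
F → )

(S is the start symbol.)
A FIRST/FIRST conflict occurs when two productions N → α and N → β for the same non-terminal have FIRST(α) ∩ FIRST(β) ≠ ∅ (with ε ∈ FIRST of a nullable right-hand side, so two nullable alternatives also conflict).

FIRST sets of the non-terminals at (or reachable through a nullable prefix from) the front of some alternative:
  FIRST(F) = { ')' }
  FIRST(S) = { ')', 'd' }
  FIRST(L) = { 'd' }

Productions for S:
  S → F d: FIRST = { ')' }
  S → F d num: FIRST = { ')' }
  S → S L num: FIRST = { ')', 'd' }
  S → L num L: FIRST = { 'd' }
Productions for F:
  F → F L: FIRST = { ')' }
  F → ): FIRST = { ')' }
L has only one production, so no FIRST/FIRST conflict is possible there.

Conflict for S: S → F d and S → F d num
  Overlap: { ')' }
Conflict for S: S → F d and S → S L num
  Overlap: { ')' }
Conflict for S: S → F d num and S → S L num
  Overlap: { ')' }
Conflict for S: S → S L num and S → L num L
  Overlap: { 'd' }
Conflict for F: F → F L and F → )
  Overlap: { ')' }

Answer: Yes. S → F d / S → F d num on { ')' }; S → F d / S → S L num on { ')' }; S → F d num / S → S L num on { ')' }; S → S L num / S → L num L on { 'd' }; F → F L / F → ')' on { ')' }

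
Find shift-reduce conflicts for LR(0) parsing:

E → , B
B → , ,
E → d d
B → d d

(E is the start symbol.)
No shift-reduce conflicts

Augment with E' → E and build the canonical LR(0) collection (I0 = CLOSURE({[E' → . E]}), then GOTO on every symbol after a dot until no new states appear). It has 10 states:
  I0: { [E → . , B], [E → . d d], [E' → . E] }  — shift
  I1: { [B → . , ,], [B → . d d], [E → , . B] }  — shift
  I2: { [E' → E .] }  — accept
  I3: { [E → d . d] }  — shift
  I4: { [E → d d .] }  — reduce
  I5: { [B → , . ,] }  — shift
  I6: { [E → , B .] }  — reduce
  I7: { [B → d . d] }  — shift
  I8: { [B → d d .] }  — reduce
  I9: { [B → , , .] }  — reduce

No state contains both a complete item and a shift item.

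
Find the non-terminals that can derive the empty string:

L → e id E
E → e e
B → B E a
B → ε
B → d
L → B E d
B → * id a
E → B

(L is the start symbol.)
{ 'B', 'E' }

A non-terminal is nullable if it can derive ε (the empty string): either it has an ε-production, or it has a production whose right-hand side consists entirely of nullable non-terminals.

ε-productions: B → ε
So B is immediately nullable.
E → B: every symbol on the right is nullable, so E is nullable too.
No further non-terminal can be added: every production for the remaining non-terminals contains a terminal or a non-nullable non-terminal.
Nullable = { 'B', 'E' }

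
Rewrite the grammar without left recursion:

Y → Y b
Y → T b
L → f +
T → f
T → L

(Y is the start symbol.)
Y → T b Y'
Y' → b Y'
Y' → ε
L → f +
T → f
T → L

Y is directly left-recursive. The standard transformation for
  A → A α₁ | ... | A α_m | β₁ | ... | β_n
is
  A  → β₁ A' | ... | β_n A'
  A' → α₁ A' | ... | α_m A' | ε

Y → T b becomes Y → T b Y'
Y → Y b becomes Y' → b Y'
Add Y' → ε

Productions for other non-terminals are unchanged:
  L → f +
  T → f
  T → L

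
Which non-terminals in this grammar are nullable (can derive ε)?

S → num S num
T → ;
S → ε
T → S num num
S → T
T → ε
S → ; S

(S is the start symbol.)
{ 'S', 'T' }

A non-terminal is nullable if it can derive ε (the empty string): either it has an ε-production, or it has a production whose right-hand side consists entirely of nullable non-terminals.

ε-productions: S → ε, T → ε
So S, T are immediately nullable.
Every non-terminal is now nullable.
Nullable = { 'S', 'T' }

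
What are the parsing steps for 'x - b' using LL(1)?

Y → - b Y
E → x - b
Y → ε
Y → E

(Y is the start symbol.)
LL(1) parsing maintains a stack (initially the start symbol over $) and the input. At each step: if the stack top is a terminal, match it against the current input token; if it is a non-terminal N, replace it with the RHS of M[N, lookahead] (the unique production whose predict set contains the lookahead).

Stack is shown with the top on the left.

Stack    Input    Action
------------------------
Y $      x - b $  output Y → E
E $      x - b $  output E → x - b
x - b $  x - b $  match 'x'
- b $    - b $    match '-'
b $      b $      match 'b'
$        $        accept

The string is accepted.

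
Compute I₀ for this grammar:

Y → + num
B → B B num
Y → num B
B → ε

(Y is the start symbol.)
First, augment the grammar with Y' → Y
I₀ = CLOSURE({ [Y' → . Y] }):
  [Y' → . Y] has the dot before Y: add [Y → . + num], [Y → . num B]
No further items can be added.

I₀ = { [Y → . + num], [Y → . num B], [Y' → . Y] }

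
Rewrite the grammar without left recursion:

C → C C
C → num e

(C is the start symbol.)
C → num e C'
C' → C C'
C' → ε

C is directly left-recursive. The standard transformation for
  A → A α₁ | ... | A α_m | β₁ | ... | β_n
is
  A  → β₁ A' | ... | β_n A'
  A' → α₁ A' | ... | α_m A' | ε

C → num e becomes C → num e C'
C → C C becomes C' → C C'
Add C' → ε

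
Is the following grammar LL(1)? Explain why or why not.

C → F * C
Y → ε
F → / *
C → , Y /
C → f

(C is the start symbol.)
A grammar is LL(1) if for each non-terminal N with multiple productions, the predict sets of those productions are pairwise disjoint, where PREDICT(N → α) = (FIRST(α) \ {ε}) ∪ (FOLLOW(N) if α ⇒* ε).

Relevant sets:
  FIRST(F) = { '/' }

For C:
  PREDICT(C → F '*' C) = { '/' }
  PREDICT(C → ',' Y '/') = { ',' }
  PREDICT(C → f) = { 'f' }
Y, F have a single production, so nothing to check there.

All predict sets are disjoint. The grammar IS LL(1).

Answer: Yes, the grammar is LL(1).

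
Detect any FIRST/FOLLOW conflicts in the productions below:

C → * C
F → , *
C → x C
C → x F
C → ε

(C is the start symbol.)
No FIRST/FOLLOW conflicts.

Nullable non-terminals: C.

C: nullable alternative(s) C → ε; FOLLOW(C) = { $ }
  C → * C: FIRST \ {ε} = { '*' } — disjoint from FOLLOW(C)
  C → x C: FIRST \ {ε} = { 'x' } — disjoint from FOLLOW(C)
  C → x F: FIRST \ {ε} = { 'x' } — disjoint from FOLLOW(C)
  C → ε: FIRST \ {ε} = { } — this is the only nullable alternative, skip

F has no nullable alternative, so no FIRST/FOLLOW check is needed there.

No FIRST/FOLLOW conflicts found.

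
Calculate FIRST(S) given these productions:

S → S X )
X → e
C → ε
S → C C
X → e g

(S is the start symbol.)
FIRST sets of the other non-terminals involved (by the same procedure, iterated to a fixed point):
  FIRST(X) = { 'e' }
  FIRST(C) = { ε }

From S → S X ):
  - S is the symbol being defined: contributes nothing new
    S is nullable, so continue to the next symbol
  - X is a non-terminal: add FIRST(X) \ {ε} = { 'e' }
    X is not nullable, so stop
From S → C C:
  - C is a non-terminal: add FIRST(C) \ {ε} = { }
    C is nullable, so continue to the next symbol
  - C is a non-terminal: add FIRST(C) \ {ε} = { }
    C is nullable and nothing follows, so the whole right-hand side can vanish: ε ∈ FIRST(S)

Collecting: FIRST(S) = { 'e', ε }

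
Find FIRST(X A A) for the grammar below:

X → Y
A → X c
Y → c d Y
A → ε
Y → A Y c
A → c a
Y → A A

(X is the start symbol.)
FIRST sets of the non-terminals involved (from the grammar, by fixed-point iteration):
  FIRST(X) = { 'c', ε }
  FIRST(A) = { 'c', ε }

To compute FIRST(X A A), process the symbols left to right:
Symbol X is a non-terminal. Add FIRST(X) \ {ε} = { 'c' }
X is nullable (ε ∈ FIRST(X)), continue to the next symbol.
Symbol A is a non-terminal. Add FIRST(A) \ {ε} = { 'c' }
A is nullable (ε ∈ FIRST(A)), continue to the next symbol.
Symbol A is a non-terminal. Add FIRST(A) \ {ε} = { 'c' }
A is nullable (ε ∈ FIRST(A)), continue to the next symbol.
All symbols are nullable, so ε is in the result.
FIRST(X A A) = { 'c', ε }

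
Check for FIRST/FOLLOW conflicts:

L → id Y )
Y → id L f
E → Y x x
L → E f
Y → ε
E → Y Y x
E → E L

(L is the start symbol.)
Yes. Y → id L f with FOLLOW(Y) on { 'id' }

Nullable non-terminals: Y.

Y: nullable alternative(s) Y → ε; FOLLOW(Y) = { ')', 'id', 'x' }
  Y → id L f: FIRST \ {ε} = { 'id' } — overlaps FOLLOW(Y) on { 'id' }: CONFLICT
  Y → ε: FIRST \ {ε} = { } — this is the only nullable alternative, skip

E, L have no nullable alternative, so no FIRST/FOLLOW check is needed there.

So the grammar has 1 FIRST/FOLLOW conflict (marked CONFLICT above).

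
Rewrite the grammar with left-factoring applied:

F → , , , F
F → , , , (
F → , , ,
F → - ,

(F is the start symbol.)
F → , , , F'
F' → F
F' → (
F' → ε
F → - ,

Left-factoring transforms A → αβ₁ | αβ₂ into A → αA' and A' → β₁ | β₂
(α is the longest common prefix among the alternatives). Repeat until
no nonterminal has two alternatives with a common prefix.

Round 1: F has alternatives sharing prefix ', , ,'. Introduce F': F → , , , F'
  Add: F' → F
  Add: F' → (
  Add: F' → ε

No remaining common prefixes — done.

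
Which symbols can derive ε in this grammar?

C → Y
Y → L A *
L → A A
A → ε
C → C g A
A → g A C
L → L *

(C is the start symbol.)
{ 'A', 'L' }

ε-productions: A → ε
So A is immediately nullable.
L → A A: every symbol on the right is nullable, so L is nullable too.
No further non-terminal can be added: every production for the remaining non-terminals contains a terminal or a non-nullable non-terminal.
Nullable = { 'A', 'L' }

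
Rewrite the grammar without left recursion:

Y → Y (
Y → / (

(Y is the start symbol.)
Y is directly left-recursive. The standard transformation for
  A → A α₁ | ... | A α_m | β₁ | ... | β_n
is
  A  → β₁ A' | ... | β_n A'
  A' → α₁ A' | ... | α_m A' | ε

Y → / ( becomes Y → / ( Y'
Y → Y ( becomes Y' → ( Y'
Add Y' → ε

Resulting grammar:
Y → / ( Y'
Y' → ( Y'
Y' → ε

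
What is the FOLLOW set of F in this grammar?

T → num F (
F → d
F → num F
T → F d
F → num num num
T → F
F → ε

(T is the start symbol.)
In T → num F (: F is followed by '(', add FIRST('(') \ {ε} = { '(' }
In F → num F: F is at the end; this adds FOLLOW(F) to itself — nothing new
In T → F d: F is followed by d, add FIRST(d) \ {ε} = { 'd' }
In T → F: F is at the end, add FOLLOW(T)

The FOLLOW sets referred to above (computed the same way, to a fixed point):
  FOLLOW(T) = { $ }

Taking the union: FOLLOW(F) = { $, '(', 'd' }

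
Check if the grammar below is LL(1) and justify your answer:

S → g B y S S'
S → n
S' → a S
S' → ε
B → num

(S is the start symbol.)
A grammar is LL(1) if for each non-terminal N with multiple productions, the predict sets of those productions are pairwise disjoint, where PREDICT(N → α) = (FIRST(α) \ {ε}) ∪ (FOLLOW(N) if α ⇒* ε).

Relevant sets:
  FOLLOW(S') = { $, 'a' }

For S:
  PREDICT(S → g B y S S') = { 'g' }
  PREDICT(S → n) = { 'n' }
For S':
  PREDICT(S' → a S) = { 'a' }
  PREDICT(S' → ε) = { $, 'a' }
B has a single production, so nothing to check there.

Conflict found: Predict set conflict for S': { 'a' }
The grammar is NOT LL(1).

Answer: No. Predict set conflict for S': { 'a' }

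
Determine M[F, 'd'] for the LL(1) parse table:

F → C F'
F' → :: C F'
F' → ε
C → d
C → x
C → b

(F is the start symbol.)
To find M[F, 'd'], we find productions for F where 'd' is in the predict set (PREDICT(N → α) = (FIRST(α) \ {ε}) ∪ (FOLLOW(N) if α ⇒* ε)).

Relevant sets:
  FIRST(C) = { 'b', 'd', 'x' }

F → C F': PREDICT = { 'b', 'd', 'x' }
  'd' is in predict set, so this production goes in M[F, 'd']

M[F, 'd'] = F → C F'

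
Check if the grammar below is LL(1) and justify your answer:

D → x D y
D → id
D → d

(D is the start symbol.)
For D:
  PREDICT(D → x D y) = { 'x' }
  PREDICT(D → id) = { 'id' }
  PREDICT(D → d) = { 'd' }

All predict sets are disjoint. The grammar IS LL(1).

Answer: Yes, the grammar is LL(1).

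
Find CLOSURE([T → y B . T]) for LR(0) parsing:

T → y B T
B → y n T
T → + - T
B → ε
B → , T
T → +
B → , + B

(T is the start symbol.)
{ [T → . + - T], [T → . +], [T → . y B T], [T → y B . T] }

Start with: [T → y B . T]
  [T → y B . T] has the dot before T: add [T → . y B T], [T → . + - T], [T → . +]
No further items can be added.

CLOSURE = { [T → . + - T], [T → . +], [T → . y B T], [T → y B . T] }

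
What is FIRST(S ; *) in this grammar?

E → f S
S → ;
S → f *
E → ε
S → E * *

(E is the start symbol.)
FIRST sets of the non-terminals involved (from the grammar, by fixed-point iteration):
  FIRST(S) = { '*', ';', 'f' }

To compute FIRST(S ; *), process the symbols left to right:
Symbol S is a non-terminal. Add FIRST(S) \ {ε} = { '*', ';', 'f' }
S is not nullable (ε ∉ FIRST(S)), so stop here.
FIRST(S ; *) = { '*', ';', 'f' }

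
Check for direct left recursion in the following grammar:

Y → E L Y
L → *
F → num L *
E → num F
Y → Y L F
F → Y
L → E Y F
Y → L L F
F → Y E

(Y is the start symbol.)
Yes, Y is left-recursive

Y → E L Y: starts with E
L → *: starts with '*'
F → num L *: starts with num
E → num F: starts with num
Y → Y L F: LEFT RECURSIVE (starts with Y)
F → Y: starts with Y
L → E Y F: starts with E
Y → L L F: starts with L
F → Y E: starts with Y

The grammar has direct left recursion on: Y.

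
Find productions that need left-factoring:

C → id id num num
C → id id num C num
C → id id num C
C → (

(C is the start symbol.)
Yes, C has productions with common prefix 'id id num'

Left-factoring is needed when two productions for the same non-terminal
share a common prefix on the right-hand side.

Productions for C:
  C → id id num num
  C → id id num C num
  C → id id num C
  C → (

Found common prefix 'id id num' in productions for C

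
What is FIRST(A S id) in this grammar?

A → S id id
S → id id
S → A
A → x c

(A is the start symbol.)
FIRST sets of the non-terminals involved (from the grammar, by fixed-point iteration):
  FIRST(A) = { 'id', 'x' }

To compute FIRST(A S id), process the symbols left to right:
Symbol A is a non-terminal. Add FIRST(A) \ {ε} = { 'id', 'x' }
A is not nullable (ε ∉ FIRST(A)), so stop here.
FIRST(A S id) = { 'id', 'x' }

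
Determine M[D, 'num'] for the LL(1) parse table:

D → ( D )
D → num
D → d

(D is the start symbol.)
D → num

To find M[D, 'num'], we find productions for D where 'num' is in the predict set (PREDICT(N → α) = (FIRST(α) \ {ε}) ∪ (FOLLOW(N) if α ⇒* ε)).

D → ( D ): PREDICT = { '(' }
D → num: PREDICT = { 'num' }
  'num' is in predict set, so this production goes in M[D, 'num']
D → d: PREDICT = { 'd' }

M[D, 'num'] = D → num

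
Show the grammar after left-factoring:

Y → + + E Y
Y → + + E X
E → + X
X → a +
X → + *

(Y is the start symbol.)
Y → + + E Y'
Y' → Y
Y' → X
E → + X
X → a +
X → + *

Left-factoring transforms A → αβ₁ | αβ₂ into A → αA' and A' → β₁ | β₂
(α is the longest common prefix among the alternatives). Repeat until
no nonterminal has two alternatives with a common prefix.

Round 1: Y has alternatives sharing prefix '+ + E'. Introduce Y': Y → + + E Y'
  Add: Y' → Y
  Add: Y' → X

No remaining common prefixes — done.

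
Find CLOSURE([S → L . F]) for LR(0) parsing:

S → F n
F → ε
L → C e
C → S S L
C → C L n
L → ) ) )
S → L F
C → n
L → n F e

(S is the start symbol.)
{ [F → .], [S → L . F] }

To compute CLOSURE, for each item [A → α.Bβ] where B is a non-terminal, add [B → .γ] for all productions B → γ; repeat for the newly added items until nothing changes.

Start with: [S → L . F]
  [S → L . F] has the dot before F: add [F → .]
No further items can be added.

CLOSURE = { [F → .], [S → L . F] }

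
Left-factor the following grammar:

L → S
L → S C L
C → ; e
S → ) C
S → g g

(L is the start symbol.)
L → S L'
L' → ε
L' → C L
C → ; e
S → ) C
S → g g

Left-factoring transforms A → αβ₁ | αβ₂ into A → αA' and A' → β₁ | β₂
(α is the longest common prefix among the alternatives). Repeat until
no nonterminal has two alternatives with a common prefix.

Round 1: L has alternatives sharing prefix 'S'. Introduce L': L → S L'
  Add: L' → ε
  Add: L' → C L

No remaining common prefixes — done.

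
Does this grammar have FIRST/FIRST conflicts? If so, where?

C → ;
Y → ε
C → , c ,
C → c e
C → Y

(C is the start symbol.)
FIRST sets of the non-terminals at (or reachable through a nullable prefix from) the front of some alternative:
  FIRST(Y) = { ε }

Productions for C:
  C → ;: FIRST = { ';' }
  C → , c ,: FIRST = { ',' }
  C → c e: FIRST = { 'c' }
  C → Y: FIRST = { ε }
Y has only one production, so no FIRST/FIRST conflict is possible there.

All alternatives of each non-terminal have pairwise disjoint FIRST sets.

Answer: No FIRST/FIRST conflicts.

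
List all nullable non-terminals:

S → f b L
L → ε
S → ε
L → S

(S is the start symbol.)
{ 'L', 'S' }

A non-terminal is nullable if it can derive ε (the empty string): either it has an ε-production, or it has a production whose right-hand side consists entirely of nullable non-terminals.

ε-productions: L → ε, S → ε
So L, S are immediately nullable.
Every non-terminal is now nullable.
Nullable = { 'L', 'S' }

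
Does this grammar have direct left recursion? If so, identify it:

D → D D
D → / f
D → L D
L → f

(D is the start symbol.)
D → D D: LEFT RECURSIVE (starts with D)
D → / f: starts with '/'
D → L D: starts with L
L → f: starts with f

The grammar has direct left recursion on: D.

Answer: Yes, D is left-recursive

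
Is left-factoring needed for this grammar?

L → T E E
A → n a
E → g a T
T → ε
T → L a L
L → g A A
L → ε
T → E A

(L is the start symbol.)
Left-factoring is needed when two productions for the same non-terminal
share a common prefix on the right-hand side.

Productions for L:
  L → T E E
  L → g A A
  L → ε
Productions for T:
  T → ε
  T → L a L
  T → E A

No common prefixes found.

Answer: No, left-factoring is not needed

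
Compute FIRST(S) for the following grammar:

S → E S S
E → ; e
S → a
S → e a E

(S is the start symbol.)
{ ';', 'a', 'e' }

To compute FIRST(S), examine every production with S on the left-hand side, reading each right-hand side left to right until a non-nullable symbol is reached.

FIRST sets of the other non-terminals involved (by the same procedure, iterated to a fixed point):
  FIRST(E) = { ';' }

From S → E S S:
  - E is a non-terminal: add FIRST(E) \ {ε} = { ';' }
    E is not nullable, so stop
From S → a:
  - a is a terminal: add 'a' and stop
From S → e a E:
  - e is a terminal: add 'e' and stop

Collecting: FIRST(S) = { ';', 'a', 'e' }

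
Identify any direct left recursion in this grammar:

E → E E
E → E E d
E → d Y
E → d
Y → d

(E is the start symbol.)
Yes, E is left-recursive

Direct left recursion occurs when N → N α for some non-terminal N (the right-hand side begins with the left-hand side itself).

E → E E: LEFT RECURSIVE (starts with E)
E → E E d: LEFT RECURSIVE (starts with E)
E → d Y: starts with d
E → d: starts with d
Y → d: starts with d

The grammar has direct left recursion on: E.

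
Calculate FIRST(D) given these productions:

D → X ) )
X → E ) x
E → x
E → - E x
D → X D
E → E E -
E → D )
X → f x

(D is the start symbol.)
{ '-', 'f', 'x' }

To compute FIRST(D), examine every production with D on the left-hand side, reading each right-hand side left to right until a non-nullable symbol is reached.

FIRST sets of the other non-terminals involved (by the same procedure, iterated to a fixed point):
  FIRST(X) = { '-', 'f', 'x' }

From D → X ) ):
  - X is a non-terminal: add FIRST(X) \ {ε} = { '-', 'f', 'x' }
    X is not nullable, so stop
From D → X D:
  - X is a non-terminal: add FIRST(X) \ {ε} = { '-', 'f', 'x' }
    X is not nullable, so stop

Collecting: FIRST(D) = { '-', 'f', 'x' }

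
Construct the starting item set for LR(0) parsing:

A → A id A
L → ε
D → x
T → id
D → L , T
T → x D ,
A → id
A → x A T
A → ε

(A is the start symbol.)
First, augment the grammar with A' → A
I₀ = CLOSURE({ [A' → . A] }):
  [A' → . A] has the dot before A: add [A → . A id A], [A → . id], [A → . x A T], [A → .]
No further items can be added.

I₀ = { [A → . A id A], [A → . id], [A → . x A T], [A → .], [A' → . A] }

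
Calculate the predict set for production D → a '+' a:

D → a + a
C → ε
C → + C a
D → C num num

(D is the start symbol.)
{ 'a' }

PREDICT(D → a '+' a) = (FIRST(RHS) \ {ε}) ∪ (FOLLOW(D) if ε ∈ FIRST(RHS), i.e. RHS ⇒* ε)
FIRST(a '+' a) = { 'a' }
ε ∉ FIRST(a '+' a), so FOLLOW(D) is not added.
PREDICT(D → a '+' a) = { 'a' }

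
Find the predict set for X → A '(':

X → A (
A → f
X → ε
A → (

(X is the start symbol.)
{ '(', 'f' }

PREDICT(X → A '(') = (FIRST(RHS) \ {ε}) ∪ (FOLLOW(X) if ε ∈ FIRST(RHS), i.e. RHS ⇒* ε)
FIRST(A) = { '(', 'f' }
FIRST(A '(') = { '(', 'f' }
ε ∉ FIRST(A '('), so FOLLOW(X) is not added.
PREDICT(X → A '(') = { '(', 'f' }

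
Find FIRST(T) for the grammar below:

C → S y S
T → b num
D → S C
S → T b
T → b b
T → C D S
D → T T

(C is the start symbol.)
To compute FIRST(T), examine every production with T on the left-hand side, reading each right-hand side left to right until a non-nullable symbol is reached.

FIRST sets of the other non-terminals involved (by the same procedure, iterated to a fixed point):
  FIRST(C) = { 'b' }

From T → b num:
  - b is a terminal: add 'b' and stop
From T → b b:
  - b is a terminal: add 'b' and stop
From T → C D S:
  - C is a non-terminal: add FIRST(C) \ {ε} = { 'b' }
    C is not nullable, so stop

Collecting: FIRST(T) = { 'b' }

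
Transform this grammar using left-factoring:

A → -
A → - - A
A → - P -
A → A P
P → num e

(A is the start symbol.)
A → - A'
A' → ε
A' → - A
A' → P -
A → A P
P → num e

Left-factoring transforms A → αβ₁ | αβ₂ into A → αA' and A' → β₁ | β₂
(α is the longest common prefix among the alternatives). Repeat until
no nonterminal has two alternatives with a common prefix.

Round 1: A has alternatives sharing prefix '-'. Introduce A': A → - A'
  Add: A' → ε
  Add: A' → - A
  Add: A' → P -

No remaining common prefixes — done.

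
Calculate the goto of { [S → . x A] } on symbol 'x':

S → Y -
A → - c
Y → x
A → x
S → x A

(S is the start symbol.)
GOTO(I, 'x') = CLOSURE({ [A → αX.β] : [A → α.Xβ] ∈ I, X = 'x' })

Items with dot before 'x', with the dot advanced:
  [S → . x A] → [S → x . A]
Closure of the advanced items:
  [S → x . A] has the dot before A: add [A → . - c], [A → . x]

GOTO = { [A → . - c], [A → . x], [S → x . A] }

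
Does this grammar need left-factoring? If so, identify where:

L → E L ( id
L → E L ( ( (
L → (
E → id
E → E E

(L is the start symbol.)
Left-factoring is needed when two productions for the same non-terminal
share a common prefix on the right-hand side.

Productions for L:
  L → E L ( id
  L → E L ( ( (
  L → (
Productions for E:
  E → id
  E → E E

Found common prefix 'E L (' in productions for L

Answer: Yes, L has productions with common prefix 'E L ('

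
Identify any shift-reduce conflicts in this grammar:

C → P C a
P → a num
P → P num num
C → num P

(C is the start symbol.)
A shift-reduce conflict occurs when an LR(0) state has both:
  - a complete (reduce) item [A → α .] (dot at the end), and
  - a shift item [B → β . c γ] (dot before a terminal).

Augment with C' → C and build the canonical LR(0) collection (I0 = CLOSURE({[C' → . C]}), then GOTO on every symbol after a dot until no new states appear). It has 12 states:
  I0: { [C → . P C a], [C → . num P], [C' → . C], [P → . P num num], [P → . a num] }  — shift
  I1: { [C' → C .] }  — accept
  I2: { [C → . P C a], [C → . num P], [C → P . C a], [P → . P num num], [P → . a num], [P → P . num num] }  — shift
  I3: { [P → a . num] }  — shift
  I4: { [C → num . P], [P → . P num num], [P → . a num] }  — shift
  I5: { [C → num P .], [P → P . num num] }  — shift, reduce
  I6: { [P → P num . num] }  — shift
  I7: { [P → P num num .] }  — reduce
  I8: { [P → a num .] }  — reduce
  I9: { [C → P C . a] }  — shift
  I10: { [C → num . P], [P → . P num num], [P → . a num], [P → P num . num] }  — shift
  I11: { [C → P C a .] }  — reduce

I5 contains reduce item [C → num P .] and shift item [P → P . num num] — shift-reduce conflict.

Answer: Yes — I5: [C → num P .] vs [P → P . num num]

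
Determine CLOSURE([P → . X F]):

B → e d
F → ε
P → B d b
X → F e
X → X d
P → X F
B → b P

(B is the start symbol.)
Start with: [P → . X F]
  [P → . X F] has the dot before X: add [X → . F e], [X → . X d]
  [X → . F e] has the dot before F: add [F → .]
No further items can be added.

CLOSURE = { [F → .], [P → . X F], [X → . F e], [X → . X d] }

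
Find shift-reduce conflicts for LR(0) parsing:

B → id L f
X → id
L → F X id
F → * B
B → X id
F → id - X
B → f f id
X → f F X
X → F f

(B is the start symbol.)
Yes — I6: [X → id .] vs [F → . * B]; I14: [X → id .] vs [F → id . - X]

A shift-reduce conflict occurs when an LR(0) state has both:
  - a complete (reduce) item [A → α .] (dot at the end), and
  - a shift item [B → β . c γ] (dot before a terminal).

Augment with B' → B and build the canonical LR(0) collection (I0 = CLOSURE({[B' → . B]}), then GOTO on every symbol after a dot until no new states appear). It has 24 states:
  I0: { [B → . X id], [B → . f f id], [B → . id L f], [B' → . B], [F → . * B], [F → . id - X], [X → . F f], [X → . f F X], [X → . id] }  — shift
  I1: { [B → . X id], [B → . f f id], [B → . id L f], [F → * . B], [F → . * B], [F → . id - X], [X → . F f], [X → . f F X], [X → . id] }  — shift
  I2: { [B' → B .] }  — accept
  I3: { [X → F . f] }  — shift
  I4: { [B → X . id] }  — shift
  I5: { [B → f . f id], [F → . * B], [F → . id - X], [X → f . F X] }  — shift
  I6: { [B → id . L f], [F → . * B], [F → . id - X], [F → id . - X], [L → . F X id], [X → id .] }  — shift, reduce
  I7: { [F → . * B], [F → . id - X], [F → id - . X], [X → . F f], [X → . f F X], [X → . id] }  — shift
  I8: { [F → . * B], [F → . id - X], [L → F . X id], [X → . F f], [X → . f F X], [X → . id] }  — shift
  I9: { [B → id L . f] }  — shift
  I10: { [F → id . - X] }  — shift
  I11: { [B → id L f .] }  — reduce
  I12: { [L → F X . id] }  — shift
  I13: { [F → . * B], [F → . id - X], [X → f . F X] }  — shift
  I14: { [F → id . - X], [X → id .] }  — shift, reduce
  I15: { [F → . * B], [F → . id - X], [X → . F f], [X → . f F X], [X → . id], [X → f F . X] }  — shift
  I16: { [X → f F X .] }  — reduce
  I17: { [L → F X id .] }  — reduce
  I18: { [F → id - X .] }  — reduce
  I19: { [B → f f . id] }  — shift
  I20: { [B → f f id .] }  — reduce
  I21: { [B → X id .] }  — reduce
  I22: { [X → F f .] }  — reduce
  I23: { [F → * B .] }  — reduce

I6 contains reduce item [X → id .] and shift items [F → . * B], [F → . id - X], [F → id . - X] — shift-reduce conflict.
I14 contains reduce item [X → id .] and shift item [F → id . - X] — shift-reduce conflict.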